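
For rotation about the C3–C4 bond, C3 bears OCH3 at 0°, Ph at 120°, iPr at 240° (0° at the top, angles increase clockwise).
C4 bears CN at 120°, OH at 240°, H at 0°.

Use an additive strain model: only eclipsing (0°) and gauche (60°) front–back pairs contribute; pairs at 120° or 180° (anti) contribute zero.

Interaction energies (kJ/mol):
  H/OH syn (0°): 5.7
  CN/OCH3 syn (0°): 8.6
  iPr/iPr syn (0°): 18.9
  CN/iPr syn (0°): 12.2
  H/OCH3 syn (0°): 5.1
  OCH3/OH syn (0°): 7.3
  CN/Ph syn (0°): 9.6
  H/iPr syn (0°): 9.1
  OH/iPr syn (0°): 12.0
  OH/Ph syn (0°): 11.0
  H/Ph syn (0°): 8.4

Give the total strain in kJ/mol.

This conformer (eclipsed): OCH3–H eclipsed, Ph–CN eclipsed, iPr–OH eclipsed; 5.1 + 9.6 + 12.0 = 26.7 kJ/mol.

26.7 kJ/mol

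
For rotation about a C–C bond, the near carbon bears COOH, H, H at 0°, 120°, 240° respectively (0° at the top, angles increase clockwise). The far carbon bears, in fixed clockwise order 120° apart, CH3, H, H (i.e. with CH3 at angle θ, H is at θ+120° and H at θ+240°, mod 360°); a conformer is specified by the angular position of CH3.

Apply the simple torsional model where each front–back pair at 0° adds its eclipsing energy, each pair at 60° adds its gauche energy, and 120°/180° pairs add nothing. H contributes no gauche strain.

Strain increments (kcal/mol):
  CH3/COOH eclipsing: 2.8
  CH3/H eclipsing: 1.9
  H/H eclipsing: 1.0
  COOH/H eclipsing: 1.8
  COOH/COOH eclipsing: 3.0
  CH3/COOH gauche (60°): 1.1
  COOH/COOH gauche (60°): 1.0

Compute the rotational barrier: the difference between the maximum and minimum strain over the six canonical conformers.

CH3 at 0° (eclipsed): COOH(0°)/CH3(0°) eclipsed 2.8; H(120°)/H(120°) eclipsed 1.0; H(240°)/H(240°) eclipsed 1.0 → 4.8 kcal/mol.
CH3 at 60° (staggered): COOH(0°)/CH3(60°) gauche 1.1 → 1.1 kcal/mol.
CH3 at 120° (eclipsed): COOH(0°)/H(0°) eclipsed 1.8; H(120°)/CH3(120°) eclipsed 1.9; H(240°)/H(240°) eclipsed 1.0 → 4.7 kcal/mol.
CH3 at 180° (staggered): no non-H gauche contacts → 0.0 kcal/mol.
CH3 at 240° (eclipsed): COOH(0°)/H(0°) eclipsed 1.8; H(120°)/H(120°) eclipsed 1.0; H(240°)/CH3(240°) eclipsed 1.9 → 4.7 kcal/mol.
CH3 at 300° (staggered): COOH(0°)/CH3(300°) gauche 1.1 → 1.1 kcal/mol.
Max at 0° (4.8 kcal/mol), min at 180° (0.0 kcal/mol); barrier = 4.8 kcal/mol.

4.8 kcal/mol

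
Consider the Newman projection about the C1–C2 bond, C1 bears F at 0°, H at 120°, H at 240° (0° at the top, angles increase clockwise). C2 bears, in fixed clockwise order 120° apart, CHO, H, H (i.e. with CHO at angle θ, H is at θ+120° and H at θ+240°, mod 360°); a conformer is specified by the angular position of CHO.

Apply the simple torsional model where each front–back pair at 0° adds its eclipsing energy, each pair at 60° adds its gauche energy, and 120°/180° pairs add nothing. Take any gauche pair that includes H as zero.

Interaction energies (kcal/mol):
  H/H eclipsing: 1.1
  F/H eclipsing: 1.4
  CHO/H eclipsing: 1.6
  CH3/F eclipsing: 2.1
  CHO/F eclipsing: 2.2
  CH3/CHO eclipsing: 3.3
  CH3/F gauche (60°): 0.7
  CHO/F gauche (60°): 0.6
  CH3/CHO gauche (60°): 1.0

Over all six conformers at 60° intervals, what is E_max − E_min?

CHO at 0° (eclipsed): F–CHO eclipsed, H–H eclipsed, H–H eclipsed; 2.2 + 1.1 + 1.1 = 4.4 kcal/mol.
CHO at 60° (staggered): F–CHO gauche; 0.6 = 0.6 kcal/mol.
CHO at 120° (eclipsed): F–H eclipsed, H–CHO eclipsed, H–H eclipsed; 1.4 + 1.6 + 1.1 = 4.1 kcal/mol.
CHO at 180° (staggered): no non-H gauche contacts → 0.0 kcal/mol.
CHO at 240° (eclipsed): F–H eclipsed, H–H eclipsed, H–CHO eclipsed; 1.4 + 1.1 + 1.6 = 4.1 kcal/mol.
CHO at 300° (staggered): F–CHO gauche; 0.6 = 0.6 kcal/mol.
Max at 0° (4.4 kcal/mol), min at 180° (0.0 kcal/mol); barrier = 4.4 kcal/mol.

4.4 kcal/mol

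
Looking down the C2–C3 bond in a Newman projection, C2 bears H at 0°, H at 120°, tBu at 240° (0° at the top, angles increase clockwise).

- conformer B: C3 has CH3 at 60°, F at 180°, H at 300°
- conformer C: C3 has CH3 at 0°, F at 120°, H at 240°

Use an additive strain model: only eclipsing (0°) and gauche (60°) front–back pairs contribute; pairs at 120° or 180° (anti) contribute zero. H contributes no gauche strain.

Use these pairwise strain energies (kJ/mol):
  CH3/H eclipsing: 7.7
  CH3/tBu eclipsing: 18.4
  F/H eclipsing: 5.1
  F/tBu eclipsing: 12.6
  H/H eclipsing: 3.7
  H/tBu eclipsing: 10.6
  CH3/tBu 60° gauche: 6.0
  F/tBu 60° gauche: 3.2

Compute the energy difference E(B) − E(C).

-20.2 kJ/mol

B (staggered): tBu(240°)/F(180°) gauche 3.2 → 3.2 kJ/mol.
C (eclipsed): H(0°)/CH3(0°) eclipsed 7.7; H(120°)/F(120°) eclipsed 5.1; tBu(240°)/H(240°) eclipsed 10.6 → 23.4 kJ/mol.
E(B) − E(C) = 3.2 − 23.4 = -20.2 kJ/mol.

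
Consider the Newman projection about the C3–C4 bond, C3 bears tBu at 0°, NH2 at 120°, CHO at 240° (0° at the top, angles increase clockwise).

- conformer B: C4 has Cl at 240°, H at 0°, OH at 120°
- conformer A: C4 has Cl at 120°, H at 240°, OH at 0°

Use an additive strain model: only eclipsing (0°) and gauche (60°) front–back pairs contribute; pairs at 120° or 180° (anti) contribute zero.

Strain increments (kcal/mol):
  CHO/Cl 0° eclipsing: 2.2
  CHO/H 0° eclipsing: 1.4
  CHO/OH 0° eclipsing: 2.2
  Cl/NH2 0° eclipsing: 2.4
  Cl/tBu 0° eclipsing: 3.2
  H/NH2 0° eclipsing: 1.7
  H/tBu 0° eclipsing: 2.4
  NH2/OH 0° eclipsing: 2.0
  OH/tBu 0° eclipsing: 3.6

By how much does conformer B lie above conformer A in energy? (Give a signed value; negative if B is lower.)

-0.8 kcal/mol

B (eclipsed): tBu(0°)/H(0°) eclipsed 2.4; NH2(120°)/OH(120°) eclipsed 2.0; CHO(240°)/Cl(240°) eclipsed 2.2 → 6.6 kcal/mol.
A (eclipsed): tBu(0°)/OH(0°) eclipsed 3.6; NH2(120°)/Cl(120°) eclipsed 2.4; CHO(240°)/H(240°) eclipsed 1.4 → 7.4 kcal/mol.
E(B) − E(A) = 6.6 − 7.4 = -0.8 kcal/mol.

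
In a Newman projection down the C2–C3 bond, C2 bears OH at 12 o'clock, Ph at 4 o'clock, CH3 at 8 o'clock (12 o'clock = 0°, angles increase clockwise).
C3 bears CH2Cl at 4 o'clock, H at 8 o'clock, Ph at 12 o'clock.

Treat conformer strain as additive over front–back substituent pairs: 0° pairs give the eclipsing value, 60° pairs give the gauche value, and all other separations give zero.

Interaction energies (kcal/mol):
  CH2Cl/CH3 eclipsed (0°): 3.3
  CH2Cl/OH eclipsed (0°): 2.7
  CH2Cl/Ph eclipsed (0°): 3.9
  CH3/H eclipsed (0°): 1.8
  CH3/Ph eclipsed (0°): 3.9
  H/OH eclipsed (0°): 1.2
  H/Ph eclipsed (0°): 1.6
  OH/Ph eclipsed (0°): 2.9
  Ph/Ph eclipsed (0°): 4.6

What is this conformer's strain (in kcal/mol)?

8.6 kcal/mol

This conformer (eclipsed): OH–Ph eclipsed, Ph–CH2Cl eclipsed, CH3–H eclipsed; 2.9 + 3.9 + 1.8 = 8.6 kcal/mol.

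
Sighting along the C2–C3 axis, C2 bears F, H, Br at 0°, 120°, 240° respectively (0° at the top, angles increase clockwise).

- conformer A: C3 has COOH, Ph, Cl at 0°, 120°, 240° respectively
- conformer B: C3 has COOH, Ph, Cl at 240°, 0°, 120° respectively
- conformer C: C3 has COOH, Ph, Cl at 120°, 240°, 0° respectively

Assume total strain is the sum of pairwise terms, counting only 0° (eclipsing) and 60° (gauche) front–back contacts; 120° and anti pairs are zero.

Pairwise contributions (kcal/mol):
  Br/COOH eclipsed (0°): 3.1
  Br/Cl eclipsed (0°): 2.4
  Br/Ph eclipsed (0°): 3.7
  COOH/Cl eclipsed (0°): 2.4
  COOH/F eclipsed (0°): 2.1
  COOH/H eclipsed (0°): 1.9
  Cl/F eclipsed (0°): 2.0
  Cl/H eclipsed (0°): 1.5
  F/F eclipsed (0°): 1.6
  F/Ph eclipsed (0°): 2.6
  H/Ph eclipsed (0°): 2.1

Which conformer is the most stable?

A

A (eclipsed): F–COOH eclipsed, H–Ph eclipsed, Br–Cl eclipsed; 2.1 + 2.1 + 2.4 = 6.6 kcal/mol.
B (eclipsed): F–Ph eclipsed, H–Cl eclipsed, Br–COOH eclipsed; 2.6 + 1.5 + 3.1 = 7.2 kcal/mol.
C (eclipsed): F–Cl eclipsed, H–COOH eclipsed, Br–Ph eclipsed; 2.0 + 1.9 + 3.7 = 7.6 kcal/mol.
A has the lowest total (6.6 kcal/mol).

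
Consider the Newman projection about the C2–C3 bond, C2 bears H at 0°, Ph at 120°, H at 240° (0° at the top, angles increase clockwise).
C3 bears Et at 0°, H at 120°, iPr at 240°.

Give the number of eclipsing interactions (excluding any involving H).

0

Every eclipsing pair involves H, so the count is 0.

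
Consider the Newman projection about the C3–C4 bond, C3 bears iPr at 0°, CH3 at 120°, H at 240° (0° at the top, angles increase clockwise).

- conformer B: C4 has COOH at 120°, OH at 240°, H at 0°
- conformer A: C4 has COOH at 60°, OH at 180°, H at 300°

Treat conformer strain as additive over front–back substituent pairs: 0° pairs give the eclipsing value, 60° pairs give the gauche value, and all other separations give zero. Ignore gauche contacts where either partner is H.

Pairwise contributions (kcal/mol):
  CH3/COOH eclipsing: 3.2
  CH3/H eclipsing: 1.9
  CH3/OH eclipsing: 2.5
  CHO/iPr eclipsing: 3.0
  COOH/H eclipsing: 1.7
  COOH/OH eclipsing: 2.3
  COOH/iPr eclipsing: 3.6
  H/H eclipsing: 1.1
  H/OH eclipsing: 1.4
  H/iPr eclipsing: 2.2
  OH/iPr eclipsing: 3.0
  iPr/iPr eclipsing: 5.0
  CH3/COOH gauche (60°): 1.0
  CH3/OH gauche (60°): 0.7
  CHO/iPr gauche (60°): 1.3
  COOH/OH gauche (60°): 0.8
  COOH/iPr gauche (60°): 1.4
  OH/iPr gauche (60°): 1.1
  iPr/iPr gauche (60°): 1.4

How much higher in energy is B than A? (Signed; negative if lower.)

B (eclipsed): iPr–H eclipsed, CH3–COOH eclipsed, H–OH eclipsed; 2.2 + 3.2 + 1.4 = 6.8 kcal/mol.
A (staggered): iPr–COOH gauche, CH3–COOH gauche, CH3–OH gauche; 1.4 + 1.0 + 0.7 = 3.1 kcal/mol.
E(B) − E(A) = 6.8 − 3.1 = +3.7 kcal/mol.

+3.7 kcal/mol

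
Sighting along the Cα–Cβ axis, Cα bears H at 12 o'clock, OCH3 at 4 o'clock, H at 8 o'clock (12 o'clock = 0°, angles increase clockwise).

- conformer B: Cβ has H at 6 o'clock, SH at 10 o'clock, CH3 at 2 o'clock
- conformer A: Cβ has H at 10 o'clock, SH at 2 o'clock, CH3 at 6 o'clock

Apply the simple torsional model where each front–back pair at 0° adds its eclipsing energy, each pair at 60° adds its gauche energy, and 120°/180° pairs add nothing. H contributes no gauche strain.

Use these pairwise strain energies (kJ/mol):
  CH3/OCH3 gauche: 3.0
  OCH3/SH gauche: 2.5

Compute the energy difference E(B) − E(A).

B (staggered): OCH3–CH3 gauche; 3.0 = 3.0 kJ/mol.
A (staggered): OCH3–SH gauche, OCH3–CH3 gauche; 2.5 + 3.0 = 5.5 kJ/mol.
E(B) − E(A) = 3.0 − 5.5 = -2.5 kJ/mol.

-2.5 kJ/mol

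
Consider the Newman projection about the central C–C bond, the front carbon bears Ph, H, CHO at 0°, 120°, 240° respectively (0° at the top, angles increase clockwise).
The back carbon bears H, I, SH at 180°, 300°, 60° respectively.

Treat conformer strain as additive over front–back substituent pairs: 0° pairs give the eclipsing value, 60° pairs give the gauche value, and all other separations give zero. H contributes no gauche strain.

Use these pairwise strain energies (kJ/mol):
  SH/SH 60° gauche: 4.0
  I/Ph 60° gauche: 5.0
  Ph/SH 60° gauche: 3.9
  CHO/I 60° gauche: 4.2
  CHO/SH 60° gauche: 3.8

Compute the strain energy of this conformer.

This conformer (staggered): Ph(0°)/I(300°) gauche 5.0; Ph(0°)/SH(60°) gauche 3.9; CHO(240°)/I(300°) gauche 4.2 → 13.1 kJ/mol.

13.1 kJ/mol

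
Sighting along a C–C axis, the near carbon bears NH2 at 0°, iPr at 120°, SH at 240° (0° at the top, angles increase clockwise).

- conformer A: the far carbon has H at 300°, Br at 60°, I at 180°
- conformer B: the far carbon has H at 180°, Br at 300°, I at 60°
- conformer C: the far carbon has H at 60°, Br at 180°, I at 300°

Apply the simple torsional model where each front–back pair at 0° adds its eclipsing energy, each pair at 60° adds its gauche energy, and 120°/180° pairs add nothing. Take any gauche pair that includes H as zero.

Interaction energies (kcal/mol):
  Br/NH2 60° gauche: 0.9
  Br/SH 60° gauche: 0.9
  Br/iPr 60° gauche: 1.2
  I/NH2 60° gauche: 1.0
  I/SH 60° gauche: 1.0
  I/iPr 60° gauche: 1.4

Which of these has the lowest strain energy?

A (staggered): NH2–Br gauche, iPr–Br gauche, iPr–I gauche, SH–I gauche; 0.9 + 1.2 + 1.4 + 1.0 = 4.5 kcal/mol.
B (staggered): NH2–Br gauche, NH2–I gauche, iPr–I gauche, SH–Br gauche; 0.9 + 1.0 + 1.4 + 0.9 = 4.2 kcal/mol.
C (staggered): NH2–I gauche, iPr–Br gauche, SH–Br gauche, SH–I gauche; 1.0 + 1.2 + 0.9 + 1.0 = 4.1 kcal/mol.
C has the lowest total (4.1 kcal/mol).

C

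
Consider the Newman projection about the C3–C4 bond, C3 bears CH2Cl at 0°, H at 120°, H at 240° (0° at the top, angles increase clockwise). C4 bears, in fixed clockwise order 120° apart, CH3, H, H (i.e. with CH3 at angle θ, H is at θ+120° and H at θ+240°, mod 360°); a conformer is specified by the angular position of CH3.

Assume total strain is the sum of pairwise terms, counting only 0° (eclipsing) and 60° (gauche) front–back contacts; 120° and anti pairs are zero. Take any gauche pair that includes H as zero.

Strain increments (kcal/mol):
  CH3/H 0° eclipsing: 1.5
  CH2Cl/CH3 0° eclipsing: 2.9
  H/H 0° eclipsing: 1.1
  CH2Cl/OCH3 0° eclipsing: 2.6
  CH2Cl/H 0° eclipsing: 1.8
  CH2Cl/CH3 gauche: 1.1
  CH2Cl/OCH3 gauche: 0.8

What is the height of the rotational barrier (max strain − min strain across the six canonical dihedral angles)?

5.1 kcal/mol

CH3 at 0° (eclipsed): CH2Cl–CH3 eclipsed, H–H eclipsed, H–H eclipsed; 2.9 + 1.1 + 1.1 = 5.1 kcal/mol.
CH3 at 60° (staggered): CH2Cl–CH3 gauche; 1.1 = 1.1 kcal/mol.
CH3 at 120° (eclipsed): CH2Cl–H eclipsed, H–CH3 eclipsed, H–H eclipsed; 1.8 + 1.5 + 1.1 = 4.4 kcal/mol.
CH3 at 180° (staggered): no non-H gauche contacts → 0.0 kcal/mol.
CH3 at 240° (eclipsed): CH2Cl–H eclipsed, H–H eclipsed, H–CH3 eclipsed; 1.8 + 1.1 + 1.5 = 4.4 kcal/mol.
CH3 at 300° (staggered): CH2Cl–CH3 gauche; 1.1 = 1.1 kcal/mol.
Max at 0° (5.1 kcal/mol), min at 180° (0.0 kcal/mol); barrier = 5.1 kcal/mol.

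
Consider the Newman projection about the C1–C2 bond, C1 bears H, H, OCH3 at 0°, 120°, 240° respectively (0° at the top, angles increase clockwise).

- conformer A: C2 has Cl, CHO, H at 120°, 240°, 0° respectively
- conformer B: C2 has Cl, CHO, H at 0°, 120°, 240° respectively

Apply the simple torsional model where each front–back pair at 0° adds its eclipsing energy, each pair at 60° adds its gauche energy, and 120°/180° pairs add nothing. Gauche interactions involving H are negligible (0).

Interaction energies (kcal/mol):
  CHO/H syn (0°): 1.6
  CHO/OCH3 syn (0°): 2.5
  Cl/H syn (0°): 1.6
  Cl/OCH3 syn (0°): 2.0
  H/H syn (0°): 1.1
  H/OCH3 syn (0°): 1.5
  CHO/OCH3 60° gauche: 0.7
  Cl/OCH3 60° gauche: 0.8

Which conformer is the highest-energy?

A

A (eclipsed): H(0°)/H(0°) eclipsed 1.1; H(120°)/Cl(120°) eclipsed 1.6; OCH3(240°)/CHO(240°) eclipsed 2.5 → 5.2 kcal/mol.
B (eclipsed): H(0°)/Cl(0°) eclipsed 1.6; H(120°)/CHO(120°) eclipsed 1.6; OCH3(240°)/H(240°) eclipsed 1.5 → 4.7 kcal/mol.
A has the highest total (5.2 kcal/mol).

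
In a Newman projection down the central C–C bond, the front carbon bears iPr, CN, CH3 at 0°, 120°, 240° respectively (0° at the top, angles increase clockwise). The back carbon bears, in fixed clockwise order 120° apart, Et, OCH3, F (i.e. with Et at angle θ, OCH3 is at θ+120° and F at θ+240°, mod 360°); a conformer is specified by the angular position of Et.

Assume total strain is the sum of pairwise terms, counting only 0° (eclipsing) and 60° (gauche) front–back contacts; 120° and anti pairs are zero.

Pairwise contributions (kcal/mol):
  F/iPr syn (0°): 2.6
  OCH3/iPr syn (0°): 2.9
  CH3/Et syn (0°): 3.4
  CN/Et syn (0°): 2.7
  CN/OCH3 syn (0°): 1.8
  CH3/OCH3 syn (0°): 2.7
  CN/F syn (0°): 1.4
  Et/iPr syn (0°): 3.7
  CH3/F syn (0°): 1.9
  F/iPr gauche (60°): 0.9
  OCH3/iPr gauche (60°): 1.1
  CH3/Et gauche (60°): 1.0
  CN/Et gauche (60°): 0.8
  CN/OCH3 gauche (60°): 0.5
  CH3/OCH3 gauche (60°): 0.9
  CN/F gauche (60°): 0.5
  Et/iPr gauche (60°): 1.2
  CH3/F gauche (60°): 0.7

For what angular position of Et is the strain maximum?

Et at 0° is eclipsed. iPr at 0° is eclipsed with Et at 0° (3.7); CN at 120° is eclipsed with OCH3 at 120° (1.8); CH3 at 240° is eclipsed with F at 240° (1.9). Total 7.4 kcal/mol.
Et at 60° is staggered. iPr at 0° is gauche with Et at 60° (1.2); iPr at 0° is gauche with F at 300° (0.9); CN at 120° is gauche with Et at 60° (0.8); CN at 120° is gauche with OCH3 at 180° (0.5); CH3 at 240° is gauche with OCH3 at 180° (0.9); CH3 at 240° is gauche with F at 300° (0.7). Total 5.0 kcal/mol.
Et at 120° is eclipsed. iPr at 0° is eclipsed with F at 0° (2.6); CN at 120° is eclipsed with Et at 120° (2.7); CH3 at 240° is eclipsed with OCH3 at 240° (2.7). Total 8.0 kcal/mol.
Et at 180° is staggered. iPr at 0° is gauche with OCH3 at 300° (1.1); iPr at 0° is gauche with F at 60° (0.9); CN at 120° is gauche with Et at 180° (0.8); CN at 120° is gauche with F at 60° (0.5); CH3 at 240° is gauche with Et at 180° (1.0); CH3 at 240° is gauche with OCH3 at 300° (0.9). Total 5.2 kcal/mol.
Et at 240° is eclipsed. iPr at 0° is eclipsed with OCH3 at 0° (2.9); CN at 120° is eclipsed with F at 120° (1.4); CH3 at 240° is eclipsed with Et at 240° (3.4). Total 7.7 kcal/mol.
Et at 300° is staggered. iPr at 0° is gauche with Et at 300° (1.2); iPr at 0° is gauche with OCH3 at 60° (1.1); CN at 120° is gauche with OCH3 at 60° (0.5); CN at 120° is gauche with F at 180° (0.5); CH3 at 240° is gauche with Et at 300° (1.0); CH3 at 240° is gauche with F at 180° (0.7). Total 5.0 kcal/mol.
The maximum (8.0 kcal/mol) occurs with Et at 120°.

120°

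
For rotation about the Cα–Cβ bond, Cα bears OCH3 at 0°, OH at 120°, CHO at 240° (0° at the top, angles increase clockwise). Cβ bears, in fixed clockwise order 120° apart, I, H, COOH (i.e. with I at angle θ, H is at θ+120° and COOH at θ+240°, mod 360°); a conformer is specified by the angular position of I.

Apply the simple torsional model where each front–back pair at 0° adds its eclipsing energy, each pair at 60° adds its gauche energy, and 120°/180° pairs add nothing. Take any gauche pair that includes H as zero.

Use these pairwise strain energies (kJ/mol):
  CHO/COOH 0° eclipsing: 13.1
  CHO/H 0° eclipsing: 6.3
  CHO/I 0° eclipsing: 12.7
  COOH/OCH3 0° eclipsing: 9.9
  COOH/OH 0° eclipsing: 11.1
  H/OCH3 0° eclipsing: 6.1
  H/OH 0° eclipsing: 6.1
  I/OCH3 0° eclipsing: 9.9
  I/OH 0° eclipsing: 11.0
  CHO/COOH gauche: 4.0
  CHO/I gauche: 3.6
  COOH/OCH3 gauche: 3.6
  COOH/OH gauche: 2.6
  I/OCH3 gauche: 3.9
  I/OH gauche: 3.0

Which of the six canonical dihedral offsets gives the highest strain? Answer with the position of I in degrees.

240°

I at 0° (eclipsed): OCH3(0°)/I(0°) eclipsed 9.9; OH(120°)/H(120°) eclipsed 6.1; CHO(240°)/COOH(240°) eclipsed 13.1 → 29.1 kJ/mol.
I at 60° (staggered): OCH3(0°)/I(60°) gauche 3.9; OCH3(0°)/COOH(300°) gauche 3.6; OH(120°)/I(60°) gauche 3.0; CHO(240°)/COOH(300°) gauche 4.0 → 14.5 kJ/mol.
I at 120° (eclipsed): OCH3(0°)/COOH(0°) eclipsed 9.9; OH(120°)/I(120°) eclipsed 11.0; CHO(240°)/H(240°) eclipsed 6.3 → 27.2 kJ/mol.
I at 180° (staggered): OCH3(0°)/COOH(60°) gauche 3.6; OH(120°)/I(180°) gauche 3.0; OH(120°)/COOH(60°) gauche 2.6; CHO(240°)/I(180°) gauche 3.6 → 12.8 kJ/mol.
I at 240° (eclipsed): OCH3(0°)/H(0°) eclipsed 6.1; OH(120°)/COOH(120°) eclipsed 11.1; CHO(240°)/I(240°) eclipsed 12.7 → 29.9 kJ/mol.
I at 300° (staggered): OCH3(0°)/I(300°) gauche 3.9; OH(120°)/COOH(180°) gauche 2.6; CHO(240°)/I(300°) gauche 3.6; CHO(240°)/COOH(180°) gauche 4.0 → 14.1 kJ/mol.
The maximum (29.9 kJ/mol) occurs with I at 240°.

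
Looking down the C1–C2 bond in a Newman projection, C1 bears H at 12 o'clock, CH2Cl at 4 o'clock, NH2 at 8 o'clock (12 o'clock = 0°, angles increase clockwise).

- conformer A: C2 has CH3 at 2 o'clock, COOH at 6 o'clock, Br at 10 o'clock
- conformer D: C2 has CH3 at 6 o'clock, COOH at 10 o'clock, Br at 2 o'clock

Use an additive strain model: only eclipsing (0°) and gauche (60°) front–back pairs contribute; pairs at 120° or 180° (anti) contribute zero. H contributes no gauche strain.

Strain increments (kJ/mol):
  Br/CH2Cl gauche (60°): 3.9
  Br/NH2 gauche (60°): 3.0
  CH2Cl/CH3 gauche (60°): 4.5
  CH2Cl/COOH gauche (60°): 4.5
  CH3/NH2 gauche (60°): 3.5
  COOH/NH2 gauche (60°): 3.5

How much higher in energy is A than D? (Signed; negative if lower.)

+0.1 kJ/mol

A (staggered): CH2Cl(120°)/CH3(60°) gauche 4.5; CH2Cl(120°)/COOH(180°) gauche 4.5; NH2(240°)/COOH(180°) gauche 3.5; NH2(240°)/Br(300°) gauche 3.0 → 15.5 kJ/mol.
D (staggered): CH2Cl(120°)/CH3(180°) gauche 4.5; CH2Cl(120°)/Br(60°) gauche 3.9; NH2(240°)/CH3(180°) gauche 3.5; NH2(240°)/COOH(300°) gauche 3.5 → 15.4 kJ/mol.
E(A) − E(D) = 15.5 − 15.4 = +0.1 kJ/mol.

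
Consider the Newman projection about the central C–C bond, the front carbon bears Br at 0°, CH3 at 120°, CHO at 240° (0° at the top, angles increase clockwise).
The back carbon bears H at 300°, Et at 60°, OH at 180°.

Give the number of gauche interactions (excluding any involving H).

Non-H gauche pairs: Br(0°)/Et(60°); CH3(120°)/Et(60°); CH3(120°)/OH(180°); CHO(240°)/OH(180°) — 4 interactions.

4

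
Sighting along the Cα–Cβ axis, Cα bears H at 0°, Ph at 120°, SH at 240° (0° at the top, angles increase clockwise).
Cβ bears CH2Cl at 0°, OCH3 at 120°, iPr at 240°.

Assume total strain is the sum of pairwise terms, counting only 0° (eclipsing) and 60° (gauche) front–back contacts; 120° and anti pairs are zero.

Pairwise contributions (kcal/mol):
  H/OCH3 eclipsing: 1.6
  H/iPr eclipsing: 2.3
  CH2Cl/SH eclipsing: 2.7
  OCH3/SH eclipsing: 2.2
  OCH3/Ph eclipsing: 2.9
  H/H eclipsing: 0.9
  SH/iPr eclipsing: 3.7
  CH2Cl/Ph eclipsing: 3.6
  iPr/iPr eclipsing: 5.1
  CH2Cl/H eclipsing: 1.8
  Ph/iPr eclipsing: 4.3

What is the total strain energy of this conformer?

8.4 kcal/mol

This conformer (eclipsed): H(0°)/CH2Cl(0°) eclipsed 1.8; Ph(120°)/OCH3(120°) eclipsed 2.9; SH(240°)/iPr(240°) eclipsed 3.7 → 8.4 kcal/mol.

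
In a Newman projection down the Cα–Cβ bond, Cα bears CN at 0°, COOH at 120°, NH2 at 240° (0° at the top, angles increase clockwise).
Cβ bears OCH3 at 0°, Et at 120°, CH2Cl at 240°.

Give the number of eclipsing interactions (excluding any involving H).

3

Non-H eclipsing pairs: CN(0°)/OCH3(0°); COOH(120°)/Et(120°); NH2(240°)/CH2Cl(240°) — 3 interactions.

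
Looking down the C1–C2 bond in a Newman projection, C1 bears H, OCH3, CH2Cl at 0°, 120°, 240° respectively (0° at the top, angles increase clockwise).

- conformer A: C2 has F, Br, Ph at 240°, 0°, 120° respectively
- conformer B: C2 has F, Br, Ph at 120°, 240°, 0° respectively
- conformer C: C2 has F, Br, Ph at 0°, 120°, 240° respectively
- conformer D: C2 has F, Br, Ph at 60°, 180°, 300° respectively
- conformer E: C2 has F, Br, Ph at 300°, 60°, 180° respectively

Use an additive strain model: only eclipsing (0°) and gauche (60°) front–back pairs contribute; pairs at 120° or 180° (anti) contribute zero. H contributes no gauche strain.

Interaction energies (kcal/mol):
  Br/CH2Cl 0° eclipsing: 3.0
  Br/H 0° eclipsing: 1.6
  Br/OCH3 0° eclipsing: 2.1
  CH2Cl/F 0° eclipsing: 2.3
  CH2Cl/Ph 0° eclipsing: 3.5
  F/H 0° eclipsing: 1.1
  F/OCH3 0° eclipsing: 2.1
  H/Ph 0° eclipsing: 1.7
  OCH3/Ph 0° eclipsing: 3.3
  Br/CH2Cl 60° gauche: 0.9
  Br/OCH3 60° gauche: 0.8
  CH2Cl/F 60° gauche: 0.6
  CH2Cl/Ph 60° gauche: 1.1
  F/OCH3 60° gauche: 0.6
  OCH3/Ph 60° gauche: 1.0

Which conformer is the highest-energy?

A (eclipsed): H(0°)/Br(0°) eclipsed 1.6; OCH3(120°)/Ph(120°) eclipsed 3.3; CH2Cl(240°)/F(240°) eclipsed 2.3 → 7.2 kcal/mol.
B (eclipsed): H(0°)/Ph(0°) eclipsed 1.7; OCH3(120°)/F(120°) eclipsed 2.1; CH2Cl(240°)/Br(240°) eclipsed 3.0 → 6.8 kcal/mol.
C (eclipsed): H(0°)/F(0°) eclipsed 1.1; OCH3(120°)/Br(120°) eclipsed 2.1; CH2Cl(240°)/Ph(240°) eclipsed 3.5 → 6.7 kcal/mol.
D (staggered): OCH3(120°)/F(60°) gauche 0.6; OCH3(120°)/Br(180°) gauche 0.8; CH2Cl(240°)/Br(180°) gauche 0.9; CH2Cl(240°)/Ph(300°) gauche 1.1 → 3.4 kcal/mol.
E (staggered): OCH3(120°)/Br(60°) gauche 0.8; OCH3(120°)/Ph(180°) gauche 1.0; CH2Cl(240°)/F(300°) gauche 0.6; CH2Cl(240°)/Ph(180°) gauche 1.1 → 3.5 kcal/mol.
A has the highest total (7.2 kcal/mol).

A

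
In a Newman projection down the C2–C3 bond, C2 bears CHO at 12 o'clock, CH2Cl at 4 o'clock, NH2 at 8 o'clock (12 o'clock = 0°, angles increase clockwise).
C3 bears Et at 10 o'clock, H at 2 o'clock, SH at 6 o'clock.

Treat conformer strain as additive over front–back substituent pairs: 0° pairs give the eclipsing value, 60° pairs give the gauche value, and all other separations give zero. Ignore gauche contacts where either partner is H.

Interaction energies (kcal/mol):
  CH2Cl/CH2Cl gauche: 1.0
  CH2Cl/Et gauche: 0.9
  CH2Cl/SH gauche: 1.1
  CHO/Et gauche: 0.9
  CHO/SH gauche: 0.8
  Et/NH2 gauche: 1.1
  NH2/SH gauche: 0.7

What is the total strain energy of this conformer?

3.8 kcal/mol

This conformer (staggered): CHO(0°)/Et(300°) gauche 0.9; CH2Cl(120°)/SH(180°) gauche 1.1; NH2(240°)/Et(300°) gauche 1.1; NH2(240°)/SH(180°) gauche 0.7 → 3.8 kcal/mol.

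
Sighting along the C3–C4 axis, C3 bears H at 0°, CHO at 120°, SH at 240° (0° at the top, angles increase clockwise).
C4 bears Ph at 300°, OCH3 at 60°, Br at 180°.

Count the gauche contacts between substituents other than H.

Non-H gauche pairs: CHO(120°)/OCH3(60°); CHO(120°)/Br(180°); SH(240°)/Ph(300°); SH(240°)/Br(180°) — 4 interactions.

4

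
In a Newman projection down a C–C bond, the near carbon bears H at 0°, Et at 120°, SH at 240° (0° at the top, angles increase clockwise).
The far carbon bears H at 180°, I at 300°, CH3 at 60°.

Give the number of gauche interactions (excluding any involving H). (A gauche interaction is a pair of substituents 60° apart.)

2

Non-H gauche pairs: Et(120°)/CH3(60°); SH(240°)/I(300°) — 2 interactions.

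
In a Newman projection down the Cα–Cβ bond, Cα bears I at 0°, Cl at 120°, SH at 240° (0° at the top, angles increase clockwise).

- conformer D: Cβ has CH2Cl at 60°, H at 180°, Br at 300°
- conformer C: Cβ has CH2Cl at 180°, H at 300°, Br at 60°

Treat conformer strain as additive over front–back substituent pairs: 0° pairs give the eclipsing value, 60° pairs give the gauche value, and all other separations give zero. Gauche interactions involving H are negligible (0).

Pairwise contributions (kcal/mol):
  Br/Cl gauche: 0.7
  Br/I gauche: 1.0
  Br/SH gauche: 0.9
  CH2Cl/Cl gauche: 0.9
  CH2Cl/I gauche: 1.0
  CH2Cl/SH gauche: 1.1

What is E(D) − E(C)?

+0.1 kcal/mol

D (staggered): I(0°)/CH2Cl(60°) gauche 1.0; I(0°)/Br(300°) gauche 1.0; Cl(120°)/CH2Cl(60°) gauche 0.9; SH(240°)/Br(300°) gauche 0.9 → 3.8 kcal/mol.
C (staggered): I(0°)/Br(60°) gauche 1.0; Cl(120°)/CH2Cl(180°) gauche 0.9; Cl(120°)/Br(60°) gauche 0.7; SH(240°)/CH2Cl(180°) gauche 1.1 → 3.7 kcal/mol.
E(D) − E(C) = 3.8 − 3.7 = +0.1 kcal/mol.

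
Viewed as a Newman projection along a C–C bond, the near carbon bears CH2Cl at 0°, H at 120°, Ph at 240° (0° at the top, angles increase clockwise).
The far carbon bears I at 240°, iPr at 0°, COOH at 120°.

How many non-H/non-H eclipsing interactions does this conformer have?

2

Non-H eclipsing pairs: CH2Cl(0°)/iPr(0°); Ph(240°)/I(240°) — 2 interactions.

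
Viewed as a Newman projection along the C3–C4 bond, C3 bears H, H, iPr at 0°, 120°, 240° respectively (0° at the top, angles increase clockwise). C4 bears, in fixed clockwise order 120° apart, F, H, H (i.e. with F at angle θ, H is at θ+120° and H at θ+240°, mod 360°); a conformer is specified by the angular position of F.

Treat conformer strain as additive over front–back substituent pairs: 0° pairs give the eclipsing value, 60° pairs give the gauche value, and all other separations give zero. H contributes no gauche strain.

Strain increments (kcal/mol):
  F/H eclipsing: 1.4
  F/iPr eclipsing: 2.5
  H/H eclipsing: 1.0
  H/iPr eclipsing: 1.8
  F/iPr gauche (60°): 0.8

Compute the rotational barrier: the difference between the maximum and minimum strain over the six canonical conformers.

4.5 kcal/mol

F at 0° (eclipsed): H–F eclipsed, H–H eclipsed, iPr–H eclipsed; 1.4 + 1.0 + 1.8 = 4.2 kcal/mol.
F at 60° (staggered): no non-H gauche contacts → 0.0 kcal/mol.
F at 120° (eclipsed): H–H eclipsed, H–F eclipsed, iPr–H eclipsed; 1.0 + 1.4 + 1.8 = 4.2 kcal/mol.
F at 180° (staggered): iPr–F gauche; 0.8 = 0.8 kcal/mol.
F at 240° (eclipsed): H–H eclipsed, H–H eclipsed, iPr–F eclipsed; 1.0 + 1.0 + 2.5 = 4.5 kcal/mol.
F at 300° (staggered): iPr–F gauche; 0.8 = 0.8 kcal/mol.
Max at 240° (4.5 kcal/mol), min at 60° (0.0 kcal/mol); barrier = 4.5 kcal/mol.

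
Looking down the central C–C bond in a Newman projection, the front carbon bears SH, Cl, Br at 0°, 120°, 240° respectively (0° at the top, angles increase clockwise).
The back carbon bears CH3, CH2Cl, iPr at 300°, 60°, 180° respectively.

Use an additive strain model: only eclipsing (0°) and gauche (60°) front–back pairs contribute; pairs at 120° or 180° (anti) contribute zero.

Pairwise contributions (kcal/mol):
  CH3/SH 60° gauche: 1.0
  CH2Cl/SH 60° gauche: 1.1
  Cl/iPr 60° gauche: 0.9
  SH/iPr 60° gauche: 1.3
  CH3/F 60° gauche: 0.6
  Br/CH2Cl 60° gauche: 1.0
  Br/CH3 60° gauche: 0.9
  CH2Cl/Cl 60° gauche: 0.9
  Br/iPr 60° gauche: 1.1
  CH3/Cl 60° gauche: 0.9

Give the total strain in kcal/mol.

5.9 kcal/mol

This conformer (staggered): SH(0°)/CH3(300°) gauche 1.0; SH(0°)/CH2Cl(60°) gauche 1.1; Cl(120°)/CH2Cl(60°) gauche 0.9; Cl(120°)/iPr(180°) gauche 0.9; Br(240°)/CH3(300°) gauche 0.9; Br(240°)/iPr(180°) gauche 1.1 → 5.9 kcal/mol.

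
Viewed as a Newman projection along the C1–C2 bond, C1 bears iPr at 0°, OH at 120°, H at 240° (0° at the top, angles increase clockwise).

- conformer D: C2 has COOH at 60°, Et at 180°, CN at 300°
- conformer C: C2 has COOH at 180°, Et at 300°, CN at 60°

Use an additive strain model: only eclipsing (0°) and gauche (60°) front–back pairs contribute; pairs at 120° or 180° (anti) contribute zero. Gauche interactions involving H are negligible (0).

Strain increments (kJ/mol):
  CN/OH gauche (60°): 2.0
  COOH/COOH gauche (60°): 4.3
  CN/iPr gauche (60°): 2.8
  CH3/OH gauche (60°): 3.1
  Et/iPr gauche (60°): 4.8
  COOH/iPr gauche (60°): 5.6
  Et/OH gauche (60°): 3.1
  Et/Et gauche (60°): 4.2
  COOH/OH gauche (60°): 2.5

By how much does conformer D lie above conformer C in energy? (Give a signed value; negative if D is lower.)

+1.9 kJ/mol

D (staggered): iPr(0°)/COOH(60°) gauche 5.6; iPr(0°)/CN(300°) gauche 2.8; OH(120°)/COOH(60°) gauche 2.5; OH(120°)/Et(180°) gauche 3.1 → 14.0 kJ/mol.
C (staggered): iPr(0°)/Et(300°) gauche 4.8; iPr(0°)/CN(60°) gauche 2.8; OH(120°)/COOH(180°) gauche 2.5; OH(120°)/CN(60°) gauche 2.0 → 12.1 kJ/mol.
E(D) − E(C) = 14.0 − 12.1 = +1.9 kJ/mol.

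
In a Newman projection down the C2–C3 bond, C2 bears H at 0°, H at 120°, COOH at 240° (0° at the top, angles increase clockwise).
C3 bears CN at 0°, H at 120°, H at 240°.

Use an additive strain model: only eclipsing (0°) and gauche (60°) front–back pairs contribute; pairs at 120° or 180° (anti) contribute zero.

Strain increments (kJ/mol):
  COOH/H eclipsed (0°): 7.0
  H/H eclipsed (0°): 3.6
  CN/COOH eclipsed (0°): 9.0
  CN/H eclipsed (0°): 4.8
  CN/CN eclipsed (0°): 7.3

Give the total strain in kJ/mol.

This conformer (eclipsed): H–CN eclipsed, H–H eclipsed, COOH–H eclipsed; 4.8 + 3.6 + 7.0 = 15.4 kJ/mol.

15.4 kJ/mol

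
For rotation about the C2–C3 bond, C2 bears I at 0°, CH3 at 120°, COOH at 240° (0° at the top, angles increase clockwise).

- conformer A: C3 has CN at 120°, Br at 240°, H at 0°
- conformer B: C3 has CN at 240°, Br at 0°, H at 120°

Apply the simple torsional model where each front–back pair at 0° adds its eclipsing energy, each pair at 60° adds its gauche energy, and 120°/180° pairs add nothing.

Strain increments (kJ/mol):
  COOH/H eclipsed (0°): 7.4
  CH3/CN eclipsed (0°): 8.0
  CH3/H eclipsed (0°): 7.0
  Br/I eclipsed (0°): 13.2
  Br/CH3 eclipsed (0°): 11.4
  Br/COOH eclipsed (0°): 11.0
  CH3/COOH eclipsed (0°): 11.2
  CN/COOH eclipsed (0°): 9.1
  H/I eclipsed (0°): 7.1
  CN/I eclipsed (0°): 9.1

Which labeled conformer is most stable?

A

A (eclipsed): I–H eclipsed, CH3–CN eclipsed, COOH–Br eclipsed; 7.1 + 8.0 + 11.0 = 26.1 kJ/mol.
B (eclipsed): I–Br eclipsed, CH3–H eclipsed, COOH–CN eclipsed; 13.2 + 7.0 + 9.1 = 29.3 kJ/mol.
A has the lowest total (26.1 kJ/mol).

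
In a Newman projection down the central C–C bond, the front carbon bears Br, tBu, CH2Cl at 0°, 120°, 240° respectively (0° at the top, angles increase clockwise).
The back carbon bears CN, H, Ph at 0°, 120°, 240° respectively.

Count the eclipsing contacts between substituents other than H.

Non-H eclipsing pairs: Br(0°)/CN(0°); CH2Cl(240°)/Ph(240°) — 2 interactions.

2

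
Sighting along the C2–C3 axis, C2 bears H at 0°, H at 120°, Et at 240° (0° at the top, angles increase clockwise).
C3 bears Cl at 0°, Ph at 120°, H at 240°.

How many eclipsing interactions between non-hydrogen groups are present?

Every eclipsing pair involves H, so the count is 0.

0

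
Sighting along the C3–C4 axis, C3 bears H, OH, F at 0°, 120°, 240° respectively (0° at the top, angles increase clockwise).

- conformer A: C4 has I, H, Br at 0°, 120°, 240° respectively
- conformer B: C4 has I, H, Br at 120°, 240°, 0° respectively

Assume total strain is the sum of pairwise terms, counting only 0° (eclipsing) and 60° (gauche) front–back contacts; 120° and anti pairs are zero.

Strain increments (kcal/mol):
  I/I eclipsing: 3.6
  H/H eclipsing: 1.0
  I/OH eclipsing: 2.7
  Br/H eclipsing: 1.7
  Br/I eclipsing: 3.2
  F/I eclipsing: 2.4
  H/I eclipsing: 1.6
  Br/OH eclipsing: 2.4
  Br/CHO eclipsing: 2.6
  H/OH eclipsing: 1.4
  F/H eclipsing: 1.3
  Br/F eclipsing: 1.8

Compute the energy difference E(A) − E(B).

A (eclipsed): H(0°)/I(0°) eclipsed 1.6; OH(120°)/H(120°) eclipsed 1.4; F(240°)/Br(240°) eclipsed 1.8 → 4.8 kcal/mol.
B (eclipsed): H(0°)/Br(0°) eclipsed 1.7; OH(120°)/I(120°) eclipsed 2.7; F(240°)/H(240°) eclipsed 1.3 → 5.7 kcal/mol.
E(A) − E(B) = 4.8 − 5.7 = -0.9 kcal/mol.

-0.9 kcal/mol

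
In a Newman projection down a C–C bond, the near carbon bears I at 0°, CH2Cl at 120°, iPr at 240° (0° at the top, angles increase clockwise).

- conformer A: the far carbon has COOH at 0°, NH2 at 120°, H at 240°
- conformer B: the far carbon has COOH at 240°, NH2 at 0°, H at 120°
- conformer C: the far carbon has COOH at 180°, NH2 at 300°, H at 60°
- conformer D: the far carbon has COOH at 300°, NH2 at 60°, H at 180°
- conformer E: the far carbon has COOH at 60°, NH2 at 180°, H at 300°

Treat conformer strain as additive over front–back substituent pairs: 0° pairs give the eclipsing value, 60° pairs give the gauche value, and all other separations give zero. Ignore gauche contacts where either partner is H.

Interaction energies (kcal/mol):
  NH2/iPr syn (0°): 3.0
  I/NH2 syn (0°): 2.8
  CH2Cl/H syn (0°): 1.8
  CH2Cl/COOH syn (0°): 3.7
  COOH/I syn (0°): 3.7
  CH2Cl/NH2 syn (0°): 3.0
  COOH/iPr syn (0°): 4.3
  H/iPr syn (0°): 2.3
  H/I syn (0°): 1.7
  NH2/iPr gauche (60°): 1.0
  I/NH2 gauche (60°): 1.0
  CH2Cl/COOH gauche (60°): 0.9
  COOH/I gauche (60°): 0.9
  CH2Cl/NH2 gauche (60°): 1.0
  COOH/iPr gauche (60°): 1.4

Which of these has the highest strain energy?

A (eclipsed): I(0°)/COOH(0°) eclipsed 3.7; CH2Cl(120°)/NH2(120°) eclipsed 3.0; iPr(240°)/H(240°) eclipsed 2.3 → 9.0 kcal/mol.
B (eclipsed): I(0°)/NH2(0°) eclipsed 2.8; CH2Cl(120°)/H(120°) eclipsed 1.8; iPr(240°)/COOH(240°) eclipsed 4.3 → 8.9 kcal/mol.
C (staggered): I(0°)/NH2(300°) gauche 1.0; CH2Cl(120°)/COOH(180°) gauche 0.9; iPr(240°)/COOH(180°) gauche 1.4; iPr(240°)/NH2(300°) gauche 1.0 → 4.3 kcal/mol.
D (staggered): I(0°)/COOH(300°) gauche 0.9; I(0°)/NH2(60°) gauche 1.0; CH2Cl(120°)/NH2(60°) gauche 1.0; iPr(240°)/COOH(300°) gauche 1.4 → 4.3 kcal/mol.
E (staggered): I(0°)/COOH(60°) gauche 0.9; CH2Cl(120°)/COOH(60°) gauche 0.9; CH2Cl(120°)/NH2(180°) gauche 1.0; iPr(240°)/NH2(180°) gauche 1.0 → 3.8 kcal/mol.
A has the highest total (9.0 kcal/mol).

A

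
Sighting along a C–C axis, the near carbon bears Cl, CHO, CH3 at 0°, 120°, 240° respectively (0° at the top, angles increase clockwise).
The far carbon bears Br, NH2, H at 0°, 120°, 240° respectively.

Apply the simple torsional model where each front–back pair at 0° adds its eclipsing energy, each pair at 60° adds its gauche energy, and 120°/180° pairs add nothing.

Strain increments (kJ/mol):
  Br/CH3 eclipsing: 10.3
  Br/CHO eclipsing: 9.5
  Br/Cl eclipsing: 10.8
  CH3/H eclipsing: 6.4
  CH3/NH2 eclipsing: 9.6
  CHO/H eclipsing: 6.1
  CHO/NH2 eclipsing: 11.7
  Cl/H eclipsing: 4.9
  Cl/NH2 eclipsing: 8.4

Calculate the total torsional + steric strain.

28.9 kJ/mol

This conformer (eclipsed): Cl(0°)/Br(0°) eclipsed 10.8; CHO(120°)/NH2(120°) eclipsed 11.7; CH3(240°)/H(240°) eclipsed 6.4 → 28.9 kJ/mol.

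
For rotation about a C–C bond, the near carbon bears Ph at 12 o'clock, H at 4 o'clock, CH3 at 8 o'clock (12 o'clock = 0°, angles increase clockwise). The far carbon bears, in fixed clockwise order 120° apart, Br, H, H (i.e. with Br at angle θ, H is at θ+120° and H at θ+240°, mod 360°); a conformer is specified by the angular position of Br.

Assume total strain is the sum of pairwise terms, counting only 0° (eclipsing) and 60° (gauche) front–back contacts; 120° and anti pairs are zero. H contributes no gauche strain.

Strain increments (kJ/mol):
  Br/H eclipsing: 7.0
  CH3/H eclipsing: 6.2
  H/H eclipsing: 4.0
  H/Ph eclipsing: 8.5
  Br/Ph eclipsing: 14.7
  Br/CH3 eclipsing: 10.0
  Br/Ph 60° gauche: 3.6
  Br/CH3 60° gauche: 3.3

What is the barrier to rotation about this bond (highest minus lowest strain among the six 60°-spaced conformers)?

Br at 0° (eclipsed): Ph(0°)/Br(0°) eclipsed 14.7; H(120°)/H(120°) eclipsed 4.0; CH3(240°)/H(240°) eclipsed 6.2 → 24.9 kJ/mol.
Br at 60° (staggered): Ph(0°)/Br(60°) gauche 3.6 → 3.6 kJ/mol.
Br at 120° (eclipsed): Ph(0°)/H(0°) eclipsed 8.5; H(120°)/Br(120°) eclipsed 7.0; CH3(240°)/H(240°) eclipsed 6.2 → 21.7 kJ/mol.
Br at 180° (staggered): CH3(240°)/Br(180°) gauche 3.3 → 3.3 kJ/mol.
Br at 240° (eclipsed): Ph(0°)/H(0°) eclipsed 8.5; H(120°)/H(120°) eclipsed 4.0; CH3(240°)/Br(240°) eclipsed 10.0 → 22.5 kJ/mol.
Br at 300° (staggered): Ph(0°)/Br(300°) gauche 3.6; CH3(240°)/Br(300°) gauche 3.3 → 6.9 kJ/mol.
Max at 0° (24.9 kJ/mol), min at 180° (3.3 kJ/mol); barrier = 21.6 kJ/mol.

21.6 kJ/mol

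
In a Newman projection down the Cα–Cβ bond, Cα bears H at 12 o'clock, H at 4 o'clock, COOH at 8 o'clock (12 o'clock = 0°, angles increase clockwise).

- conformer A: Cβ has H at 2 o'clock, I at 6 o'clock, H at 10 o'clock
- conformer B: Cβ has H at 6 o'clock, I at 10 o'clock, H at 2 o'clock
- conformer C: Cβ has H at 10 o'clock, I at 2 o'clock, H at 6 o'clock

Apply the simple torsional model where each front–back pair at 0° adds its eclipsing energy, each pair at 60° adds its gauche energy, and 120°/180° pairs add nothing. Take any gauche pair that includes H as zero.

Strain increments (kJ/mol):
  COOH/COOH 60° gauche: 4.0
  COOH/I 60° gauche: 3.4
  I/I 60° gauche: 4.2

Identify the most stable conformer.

A (staggered): COOH(240°)/I(180°) gauche 3.4 → 3.4 kJ/mol.
B (staggered): COOH(240°)/I(300°) gauche 3.4 → 3.4 kJ/mol.
C (staggered): no non-H gauche contacts → 0.0 kJ/mol.
C has the lowest total (0.0 kJ/mol).

C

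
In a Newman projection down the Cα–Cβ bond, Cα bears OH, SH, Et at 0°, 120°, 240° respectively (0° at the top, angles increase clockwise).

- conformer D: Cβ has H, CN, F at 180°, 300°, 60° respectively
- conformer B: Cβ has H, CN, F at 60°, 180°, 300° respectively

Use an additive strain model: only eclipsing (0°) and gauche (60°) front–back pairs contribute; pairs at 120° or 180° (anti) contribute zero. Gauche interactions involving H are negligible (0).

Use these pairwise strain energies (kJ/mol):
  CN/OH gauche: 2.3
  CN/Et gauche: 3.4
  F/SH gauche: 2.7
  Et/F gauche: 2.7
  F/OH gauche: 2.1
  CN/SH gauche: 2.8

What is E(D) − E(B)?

-0.5 kJ/mol

D (staggered): OH(0°)/CN(300°) gauche 2.3; OH(0°)/F(60°) gauche 2.1; SH(120°)/F(60°) gauche 2.7; Et(240°)/CN(300°) gauche 3.4 → 10.5 kJ/mol.
B (staggered): OH(0°)/F(300°) gauche 2.1; SH(120°)/CN(180°) gauche 2.8; Et(240°)/CN(180°) gauche 3.4; Et(240°)/F(300°) gauche 2.7 → 11.0 kJ/mol.
E(D) − E(B) = 10.5 − 11.0 = -0.5 kJ/mol.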